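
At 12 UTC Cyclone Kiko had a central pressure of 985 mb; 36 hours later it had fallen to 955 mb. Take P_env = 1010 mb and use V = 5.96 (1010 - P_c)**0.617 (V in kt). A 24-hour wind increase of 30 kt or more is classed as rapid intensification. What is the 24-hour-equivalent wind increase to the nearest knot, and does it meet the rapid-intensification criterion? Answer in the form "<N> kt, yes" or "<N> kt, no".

18 kt, no

V₁: ΔP = 25, V ≈ 5.96 × 25^0.617 ≈ 43.43 kt.
V₂: ΔP = 55, V ≈ 5.96 × 55^0.617 ≈ 70.64 kt.
ΔV over 36 h = 27.21 kt → 24 h equivalent = 27.21 × 24/36 ≈ 18.14 kt.
18 kt < 30 kt ⇒ not rapid intensification.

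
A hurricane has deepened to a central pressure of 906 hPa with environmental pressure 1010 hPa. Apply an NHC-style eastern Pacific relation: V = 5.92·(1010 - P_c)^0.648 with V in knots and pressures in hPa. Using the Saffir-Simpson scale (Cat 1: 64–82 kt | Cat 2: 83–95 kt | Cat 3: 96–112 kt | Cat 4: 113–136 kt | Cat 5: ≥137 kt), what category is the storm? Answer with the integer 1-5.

ΔP = 1010 − 906 = 104 hPa.
V ≈ 5.92 × 104^0.648 = 5.92 × 20.28 ≈ 120 kt.
120 kt falls in the Category 4 band.

4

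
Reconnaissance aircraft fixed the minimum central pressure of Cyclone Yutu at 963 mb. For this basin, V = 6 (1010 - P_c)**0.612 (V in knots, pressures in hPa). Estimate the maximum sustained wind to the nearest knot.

63 kt

ΔP = 1010 − 963 = 47 mb.
47^0.612 ≈ 10.552.
V ≈ 6 × 10.552 ≈ 63.3 kt.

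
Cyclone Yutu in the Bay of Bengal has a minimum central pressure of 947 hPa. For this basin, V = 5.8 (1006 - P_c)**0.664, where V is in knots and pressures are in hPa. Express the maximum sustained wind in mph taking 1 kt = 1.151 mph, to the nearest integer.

ΔP = 1006 − 947 = 59 hPa.
V ≈ 5.8 × 59^0.664 = 5.8 × 14.992 ≈ 86.951 kt.
86.951 × 1.151 ≈ 100.08 mph → 100 mph.

100 mph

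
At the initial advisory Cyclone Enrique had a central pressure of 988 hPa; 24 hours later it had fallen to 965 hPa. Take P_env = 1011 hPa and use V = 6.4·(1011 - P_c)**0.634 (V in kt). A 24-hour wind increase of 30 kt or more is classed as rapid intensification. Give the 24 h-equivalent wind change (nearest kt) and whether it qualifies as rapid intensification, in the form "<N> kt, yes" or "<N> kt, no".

26 kt, no

V₁: ΔP = 23, V ≈ 6.4 × 23^0.634 ≈ 46.72 kt.
V₂: ΔP = 46, V ≈ 6.4 × 46^0.634 ≈ 72.51 kt.
ΔV over 24 h = 25.79 kt → 24 h equivalent = 25.79 × 24/24 ≈ 25.79 kt.
26 kt < 30 kt ⇒ not rapid intensification.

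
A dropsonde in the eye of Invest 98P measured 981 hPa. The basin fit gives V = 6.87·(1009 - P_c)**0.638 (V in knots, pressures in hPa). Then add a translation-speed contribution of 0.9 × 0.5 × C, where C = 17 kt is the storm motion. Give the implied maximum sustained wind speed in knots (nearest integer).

65 kt

ΔP = 1009 − 981 = 28 hPa.
28^0.638 ≈ 8.381.
V ≈ 6.87 × 8.381 ≈ 57.6 kt.
Translation term: 0.9 × 0.5 × 17 = 7.65 kt.
Corrected V ≈ 65.25 kt → 65 kt.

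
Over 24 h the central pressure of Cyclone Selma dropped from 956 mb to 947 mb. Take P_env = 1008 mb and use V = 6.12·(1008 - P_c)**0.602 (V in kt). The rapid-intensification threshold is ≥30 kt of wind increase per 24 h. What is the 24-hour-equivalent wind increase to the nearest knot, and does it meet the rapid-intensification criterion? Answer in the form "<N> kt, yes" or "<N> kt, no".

7 kt, no

V₁: ΔP = 52, V ≈ 6.12 × 52^0.602 ≈ 66.04 kt.
V₂: ΔP = 61, V ≈ 6.12 × 61^0.602 ≈ 72.70 kt.
ΔV over 24 h = 6.66 kt → 24 h equivalent = 6.66 × 24/24 ≈ 6.66 kt.
7 kt < 30 kt ⇒ not rapid intensification.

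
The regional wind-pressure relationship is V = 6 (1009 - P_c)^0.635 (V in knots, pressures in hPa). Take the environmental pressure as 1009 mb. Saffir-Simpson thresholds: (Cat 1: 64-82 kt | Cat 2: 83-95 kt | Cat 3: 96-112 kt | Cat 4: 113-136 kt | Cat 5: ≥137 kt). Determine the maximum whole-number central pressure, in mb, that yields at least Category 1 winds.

Category 1 begins at V = 64 kt.
Required ΔP = (64/6)^(1/0.635) = 10.667^1.575 ≈ 41.59 mb.
P_c ≤ 1009 − 41.59 = 967.41, so the highest integer P_c is 967 mb.

967 mb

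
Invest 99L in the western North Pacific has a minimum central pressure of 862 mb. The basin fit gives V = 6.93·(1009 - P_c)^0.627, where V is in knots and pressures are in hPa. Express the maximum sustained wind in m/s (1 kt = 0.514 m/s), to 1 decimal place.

ΔP = 1009 − 862 = 147 mb.
V ≈ 6.93 × 147^0.627 = 6.93 × 22.851 ≈ 158.358 kt.
158.358 × 0.514 ≈ 81.40 m/s → 81.4 m/s.

81.4 m/s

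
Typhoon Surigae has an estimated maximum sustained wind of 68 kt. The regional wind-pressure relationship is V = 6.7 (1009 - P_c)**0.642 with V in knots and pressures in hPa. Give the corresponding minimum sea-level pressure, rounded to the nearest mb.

972 mb

ΔP = (V / 6.7)^(1/0.642) = (68/6.7)^1.558.
68/6.7 = 10.149; 10.149^1.558 ≈ 36.95 mb.
P_c = 1009 − 36.95 = 972.05 ≈ 972 mb.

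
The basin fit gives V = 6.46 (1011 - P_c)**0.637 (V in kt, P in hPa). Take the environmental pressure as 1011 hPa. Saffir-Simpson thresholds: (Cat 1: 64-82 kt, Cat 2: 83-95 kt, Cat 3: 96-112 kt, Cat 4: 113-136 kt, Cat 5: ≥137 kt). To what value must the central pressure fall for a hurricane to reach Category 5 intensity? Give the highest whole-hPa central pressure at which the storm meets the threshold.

Category 5 begins at V = 137 kt.
Required ΔP = (137/6.46)^(1/0.637) = 21.207^1.570 ≈ 120.89 hPa.
P_c ≤ 1011 − 120.89 = 890.11, so the highest integer P_c is 890 hPa.

890 hPa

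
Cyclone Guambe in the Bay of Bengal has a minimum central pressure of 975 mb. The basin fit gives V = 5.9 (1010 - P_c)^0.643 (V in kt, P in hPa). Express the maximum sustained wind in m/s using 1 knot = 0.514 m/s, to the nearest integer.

ΔP = 1010 − 975 = 35 mb.
V ≈ 5.9 × 35^0.643 = 5.9 × 9.836 ≈ 58.035 kt.
58.035 × 0.514 ≈ 29.83 m/s → 30 m/s.

30 m/s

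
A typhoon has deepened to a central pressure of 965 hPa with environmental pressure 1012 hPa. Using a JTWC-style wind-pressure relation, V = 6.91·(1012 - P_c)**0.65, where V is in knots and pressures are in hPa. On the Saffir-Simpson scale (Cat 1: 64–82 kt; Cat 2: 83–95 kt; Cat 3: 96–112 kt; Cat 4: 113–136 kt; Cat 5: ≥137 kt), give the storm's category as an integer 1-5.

2

ΔP = 1012 − 965 = 47 hPa.
V ≈ 6.91 × 47^0.65 = 6.91 × 12.21 ≈ 84 kt.
84 kt falls in the Category 2 band.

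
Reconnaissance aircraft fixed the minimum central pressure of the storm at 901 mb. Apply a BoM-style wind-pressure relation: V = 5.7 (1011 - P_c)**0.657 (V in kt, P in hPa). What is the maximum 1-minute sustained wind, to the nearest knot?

ΔP = 1011 − 901 = 110 mb.
110^0.657 ≈ 21.938.
V ≈ 5.7 × 21.938 ≈ 125.0 kt.

125 kt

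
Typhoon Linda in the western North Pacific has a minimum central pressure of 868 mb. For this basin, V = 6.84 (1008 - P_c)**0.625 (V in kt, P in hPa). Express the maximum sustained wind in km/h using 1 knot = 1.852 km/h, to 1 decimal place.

ΔP = 1008 − 868 = 140 mb.
V ≈ 6.84 × 140^0.625 = 6.84 × 21.945 ≈ 150.102 kt.
150.102 × 1.852 ≈ 277.99 km/h → 278.0 km/h.

278.0 km/h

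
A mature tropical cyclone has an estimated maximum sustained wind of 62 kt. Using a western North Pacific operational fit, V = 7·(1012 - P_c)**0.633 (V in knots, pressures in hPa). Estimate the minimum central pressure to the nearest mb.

981 mb

ΔP = (V / 7)^(1/0.633) = (62/7)^1.580.
62/7 = 8.857; 8.857^1.580 ≈ 31.37 mb.
P_c = 1012 − 31.37 = 980.63 ≈ 981 mb.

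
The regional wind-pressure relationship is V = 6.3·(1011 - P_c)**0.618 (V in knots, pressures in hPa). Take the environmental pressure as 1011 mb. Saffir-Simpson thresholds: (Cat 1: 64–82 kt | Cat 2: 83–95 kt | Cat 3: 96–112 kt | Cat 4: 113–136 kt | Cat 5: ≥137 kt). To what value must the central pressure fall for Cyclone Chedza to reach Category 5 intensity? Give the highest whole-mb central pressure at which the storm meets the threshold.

865 mb

Category 5 begins at V = 137 kt.
Required ΔP = (137/6.3)^(1/0.618) = 21.746^1.618 ≈ 145.90 mb.
P_c ≤ 1011 − 145.90 = 865.10, so the highest integer P_c is 865 mb.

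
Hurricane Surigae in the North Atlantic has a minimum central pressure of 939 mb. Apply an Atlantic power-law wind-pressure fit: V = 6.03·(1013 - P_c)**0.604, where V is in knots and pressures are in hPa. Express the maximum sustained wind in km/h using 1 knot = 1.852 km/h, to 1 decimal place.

ΔP = 1013 − 939 = 74 mb.
V ≈ 6.03 × 74^0.604 = 6.03 × 13.459 ≈ 81.158 kt.
81.158 × 1.852 ≈ 150.31 km/h → 150.3 km/h.

150.3 km/h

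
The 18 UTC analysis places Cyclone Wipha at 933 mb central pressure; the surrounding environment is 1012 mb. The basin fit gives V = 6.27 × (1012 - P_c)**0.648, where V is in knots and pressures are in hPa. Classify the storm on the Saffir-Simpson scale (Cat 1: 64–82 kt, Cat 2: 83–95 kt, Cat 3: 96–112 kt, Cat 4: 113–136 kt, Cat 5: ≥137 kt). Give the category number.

ΔP = 1012 − 933 = 79 mb.
V ≈ 6.27 × 79^0.648 = 6.27 × 16.97 ≈ 106 kt.
106 kt falls in the Category 3 band.

3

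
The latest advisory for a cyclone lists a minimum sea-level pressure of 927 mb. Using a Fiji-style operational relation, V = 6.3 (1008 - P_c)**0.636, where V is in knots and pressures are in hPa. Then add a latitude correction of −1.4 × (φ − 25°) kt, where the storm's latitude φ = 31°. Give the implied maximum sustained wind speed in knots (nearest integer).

95 kt

ΔP = 1008 − 927 = 81 mb.
81^0.636 ≈ 16.360.
V ≈ 6.3 × 16.360 ≈ 103.1 kt.
Latitude correction: −1.4 × (31 − 25) = -8.4 kt.
Corrected V ≈ 94.7 kt → 95 kt.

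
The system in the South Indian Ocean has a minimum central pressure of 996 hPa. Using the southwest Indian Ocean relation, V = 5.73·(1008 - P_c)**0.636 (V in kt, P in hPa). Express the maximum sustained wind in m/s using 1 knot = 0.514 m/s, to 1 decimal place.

ΔP = 1008 − 996 = 12 hPa.
V ≈ 5.73 × 12^0.636 = 5.73 × 4.857 ≈ 27.830 kt.
27.830 × 0.514 ≈ 14.30 m/s → 14.3 m/s.

14.3 m/s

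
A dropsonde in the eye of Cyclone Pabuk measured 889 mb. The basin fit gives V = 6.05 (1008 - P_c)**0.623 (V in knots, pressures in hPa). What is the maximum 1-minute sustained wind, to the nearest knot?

ΔP = 1008 − 889 = 119 mb.
119^0.623 ≈ 19.637.
V ≈ 6.05 × 19.637 ≈ 118.8 kt.

119 kt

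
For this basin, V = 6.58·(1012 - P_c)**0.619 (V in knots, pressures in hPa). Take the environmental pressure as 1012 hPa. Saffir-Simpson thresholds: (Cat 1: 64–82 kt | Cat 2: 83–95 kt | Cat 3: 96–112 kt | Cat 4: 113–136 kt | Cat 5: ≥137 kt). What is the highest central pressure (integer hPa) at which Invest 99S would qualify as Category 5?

Category 5 begins at V = 137 kt.
Required ΔP = (137/6.58)^(1/0.619) = 20.821^1.616 ≈ 134.91 hPa.
P_c ≤ 1012 − 134.91 = 877.09, so the highest integer P_c is 877 hPa.

877 hPa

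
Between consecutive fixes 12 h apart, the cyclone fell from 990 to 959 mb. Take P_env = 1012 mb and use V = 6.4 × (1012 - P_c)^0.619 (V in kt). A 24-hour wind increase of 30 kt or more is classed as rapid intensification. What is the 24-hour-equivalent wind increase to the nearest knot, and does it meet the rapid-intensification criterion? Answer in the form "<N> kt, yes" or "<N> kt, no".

V₁: ΔP = 22, V ≈ 6.4 × 22^0.619 ≈ 43.37 kt.
V₂: ΔP = 53, V ≈ 6.4 × 53^0.619 ≈ 74.73 kt.
ΔV over 12 h = 31.36 kt → 24 h equivalent = 31.36 × 24/12 ≈ 62.72 kt.
63 kt ≥ 30 kt ⇒ rapid intensification.

63 kt, yes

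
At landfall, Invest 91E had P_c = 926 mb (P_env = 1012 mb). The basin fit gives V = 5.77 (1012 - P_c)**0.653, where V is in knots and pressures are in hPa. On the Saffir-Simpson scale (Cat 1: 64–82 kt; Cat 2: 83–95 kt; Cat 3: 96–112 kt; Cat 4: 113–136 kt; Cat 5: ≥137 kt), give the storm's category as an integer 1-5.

3

ΔP = 1012 − 926 = 86 mb.
V ≈ 5.77 × 86^0.653 = 5.77 × 18.33 ≈ 106 kt.
106 kt falls in the Category 3 band.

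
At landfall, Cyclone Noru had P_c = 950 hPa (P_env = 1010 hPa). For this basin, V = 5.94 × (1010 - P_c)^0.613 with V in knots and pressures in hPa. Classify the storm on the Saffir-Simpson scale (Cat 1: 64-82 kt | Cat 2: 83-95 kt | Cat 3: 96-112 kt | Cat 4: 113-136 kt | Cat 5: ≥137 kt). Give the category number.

1

ΔP = 1010 − 950 = 60 hPa.
V ≈ 5.94 × 60^0.613 = 5.94 × 12.30 ≈ 73 kt.
73 kt falls in the Category 1 band.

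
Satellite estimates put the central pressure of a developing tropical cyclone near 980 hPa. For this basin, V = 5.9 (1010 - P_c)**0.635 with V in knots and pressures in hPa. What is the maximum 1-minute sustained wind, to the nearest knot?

ΔP = 1010 − 980 = 30 hPa.
30^0.635 ≈ 8.669.
V ≈ 5.9 × 8.669 ≈ 51.1 kt.

51 kt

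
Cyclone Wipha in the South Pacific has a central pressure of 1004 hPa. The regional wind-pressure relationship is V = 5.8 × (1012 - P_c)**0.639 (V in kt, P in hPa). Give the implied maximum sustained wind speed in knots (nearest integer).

22 kt

ΔP = 1012 − 1004 = 8 hPa.
8^0.639 ≈ 3.776.
V ≈ 5.8 × 3.776 ≈ 21.9 kt.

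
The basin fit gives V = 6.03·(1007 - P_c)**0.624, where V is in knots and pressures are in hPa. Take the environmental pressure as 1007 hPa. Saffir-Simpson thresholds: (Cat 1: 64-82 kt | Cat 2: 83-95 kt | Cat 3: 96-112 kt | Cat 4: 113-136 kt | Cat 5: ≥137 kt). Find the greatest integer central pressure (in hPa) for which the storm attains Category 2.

Category 2 begins at V = 83 kt.
Required ΔP = (83/6.03)^(1/0.624) = 13.765^1.603 ≈ 66.82 hPa.
P_c ≤ 1007 − 66.82 = 940.18, so the highest integer P_c is 940 hPa.

940 hPa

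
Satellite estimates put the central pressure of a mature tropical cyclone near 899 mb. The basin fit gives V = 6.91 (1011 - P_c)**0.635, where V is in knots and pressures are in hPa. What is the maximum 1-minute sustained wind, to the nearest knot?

138 kt

ΔP = 1011 − 899 = 112 mb.
112^0.635 ≈ 20.010.
V ≈ 6.91 × 20.010 ≈ 138.3 kt.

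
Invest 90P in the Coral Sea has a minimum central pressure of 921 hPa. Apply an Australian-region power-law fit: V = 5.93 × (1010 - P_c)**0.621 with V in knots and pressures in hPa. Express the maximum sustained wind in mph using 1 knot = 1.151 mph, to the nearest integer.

111 mph

ΔP = 1010 − 921 = 89 hPa.
V ≈ 5.93 × 89^0.621 = 5.93 × 16.239 ≈ 96.300 kt.
96.300 × 1.151 ≈ 110.84 mph → 111 mph.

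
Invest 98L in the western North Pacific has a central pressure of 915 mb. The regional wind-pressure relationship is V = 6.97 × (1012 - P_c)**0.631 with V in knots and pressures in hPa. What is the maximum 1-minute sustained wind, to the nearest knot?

125 kt

ΔP = 1012 − 915 = 97 mb.
97^0.631 ≈ 17.933.
V ≈ 6.97 × 17.933 ≈ 125.0 kt.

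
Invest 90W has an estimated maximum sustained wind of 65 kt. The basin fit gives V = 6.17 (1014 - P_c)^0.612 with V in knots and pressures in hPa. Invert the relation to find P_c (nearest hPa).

967 hPa

ΔP = (V / 6.17)^(1/0.612) = (65/6.17)^1.634.
65/6.17 = 10.535; 10.535^1.634 ≈ 46.88 hPa.
P_c = 1014 − 46.88 = 967.12 ≈ 967 hPa.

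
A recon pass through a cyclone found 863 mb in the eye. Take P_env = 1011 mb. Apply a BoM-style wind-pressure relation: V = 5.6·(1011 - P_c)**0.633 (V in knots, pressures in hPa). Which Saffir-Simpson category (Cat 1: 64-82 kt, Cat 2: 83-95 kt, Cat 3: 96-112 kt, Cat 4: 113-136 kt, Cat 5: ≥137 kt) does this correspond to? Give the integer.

4

ΔP = 1011 − 863 = 148 mb.
V ≈ 5.6 × 148^0.633 = 5.6 × 23.65 ≈ 132 kt.
132 kt falls in the Category 4 band.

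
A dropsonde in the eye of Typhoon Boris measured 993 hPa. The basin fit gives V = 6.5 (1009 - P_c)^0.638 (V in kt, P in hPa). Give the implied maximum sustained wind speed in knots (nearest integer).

ΔP = 1009 − 993 = 16 hPa.
16^0.638 ≈ 5.864.
V ≈ 6.5 × 5.864 ≈ 38.1 kt.

38 kt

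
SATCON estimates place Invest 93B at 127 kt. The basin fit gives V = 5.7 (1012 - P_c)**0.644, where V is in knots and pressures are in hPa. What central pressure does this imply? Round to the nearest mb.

ΔP = (V / 5.7)^(1/0.644) = (127/5.7)^1.553.
127/5.7 = 22.281; 22.281^1.553 ≈ 123.90 mb.
P_c = 1012 − 123.90 = 888.10 ≈ 888 mb.

888 mb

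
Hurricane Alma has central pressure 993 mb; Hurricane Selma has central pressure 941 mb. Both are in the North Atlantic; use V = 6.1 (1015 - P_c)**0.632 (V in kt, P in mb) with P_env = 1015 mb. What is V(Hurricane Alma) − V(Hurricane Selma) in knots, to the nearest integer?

Hurricane Alma: ΔP = 22; V ≈ 6.1 × 22^0.632 ≈ 43.03 kt.
Hurricane Selma: ΔP = 74; V ≈ 6.1 × 74^0.632 ≈ 92.62 kt.
Difference ≈ 43.03 − 92.62 = -49.59 → -50 kt.

-50 kt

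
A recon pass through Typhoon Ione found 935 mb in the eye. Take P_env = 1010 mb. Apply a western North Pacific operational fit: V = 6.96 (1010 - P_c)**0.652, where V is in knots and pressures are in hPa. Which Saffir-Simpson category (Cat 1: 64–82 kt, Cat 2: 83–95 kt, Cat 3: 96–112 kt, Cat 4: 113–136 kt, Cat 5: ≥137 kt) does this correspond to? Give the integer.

4

ΔP = 1010 − 935 = 75 mb.
V ≈ 6.96 × 75^0.652 = 6.96 × 16.69 ≈ 116 kt.
116 kt falls in the Category 4 band.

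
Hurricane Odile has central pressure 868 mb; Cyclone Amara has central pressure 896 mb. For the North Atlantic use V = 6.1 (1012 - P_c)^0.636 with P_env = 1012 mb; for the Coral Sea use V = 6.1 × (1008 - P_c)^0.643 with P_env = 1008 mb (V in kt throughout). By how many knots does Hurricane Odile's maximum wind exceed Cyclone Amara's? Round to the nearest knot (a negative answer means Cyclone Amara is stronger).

Hurricane Odile: ΔP = 144; V ≈ 6.1 × 144^0.636 ≈ 143.90 kt.
Cyclone Amara: ΔP = 112; V ≈ 6.1 × 112^0.643 ≈ 126.76 kt.
Difference ≈ 143.90 − 126.76 = 17.14 → 17 kt.

17 kt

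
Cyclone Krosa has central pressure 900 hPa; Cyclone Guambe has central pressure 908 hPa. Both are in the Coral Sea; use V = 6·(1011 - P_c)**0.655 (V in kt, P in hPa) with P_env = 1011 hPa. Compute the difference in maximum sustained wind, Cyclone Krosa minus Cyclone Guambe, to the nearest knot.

6 kt

Cyclone Krosa: ΔP = 111; V ≈ 6 × 111^0.655 ≈ 131.17 kt.
Cyclone Guambe: ΔP = 103; V ≈ 6 × 103^0.655 ≈ 124.90 kt.
Difference ≈ 131.17 − 124.90 = 6.27 → 6 kt.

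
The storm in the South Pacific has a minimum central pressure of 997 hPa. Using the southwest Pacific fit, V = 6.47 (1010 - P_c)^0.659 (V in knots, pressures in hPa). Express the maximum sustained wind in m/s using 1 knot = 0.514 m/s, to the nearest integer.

ΔP = 1010 − 997 = 13 hPa.
V ≈ 6.47 × 13^0.659 = 6.47 × 5.421 ≈ 35.075 kt.
35.075 × 0.514 ≈ 18.03 m/s → 18 m/s.

18 m/s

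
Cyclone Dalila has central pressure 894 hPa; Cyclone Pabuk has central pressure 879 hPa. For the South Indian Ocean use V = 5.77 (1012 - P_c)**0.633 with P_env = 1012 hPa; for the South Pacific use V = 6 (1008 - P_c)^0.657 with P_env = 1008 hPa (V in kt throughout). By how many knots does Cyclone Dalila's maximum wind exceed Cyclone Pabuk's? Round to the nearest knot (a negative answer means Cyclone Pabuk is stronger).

Cyclone Dalila: ΔP = 118; V ≈ 5.77 × 118^0.633 ≈ 118.22 kt.
Cyclone Pabuk: ΔP = 129; V ≈ 6 × 129^0.657 ≈ 146.15 kt.
Difference ≈ 118.22 − 146.15 = -27.93 → -28 kt.

-28 kt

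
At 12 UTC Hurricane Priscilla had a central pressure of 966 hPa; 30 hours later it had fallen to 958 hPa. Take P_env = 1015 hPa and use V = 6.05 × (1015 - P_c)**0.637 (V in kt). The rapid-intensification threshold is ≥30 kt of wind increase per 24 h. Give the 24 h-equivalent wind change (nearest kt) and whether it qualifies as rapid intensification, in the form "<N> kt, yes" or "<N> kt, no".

6 kt, no

V₁: ΔP = 49, V ≈ 6.05 × 49^0.637 ≈ 72.18 kt.
V₂: ΔP = 57, V ≈ 6.05 × 57^0.637 ≈ 79.48 kt.
ΔV over 30 h = 7.30 kt → 24 h equivalent = 7.30 × 24/30 ≈ 5.84 kt.
6 kt < 30 kt ⇒ not rapid intensification.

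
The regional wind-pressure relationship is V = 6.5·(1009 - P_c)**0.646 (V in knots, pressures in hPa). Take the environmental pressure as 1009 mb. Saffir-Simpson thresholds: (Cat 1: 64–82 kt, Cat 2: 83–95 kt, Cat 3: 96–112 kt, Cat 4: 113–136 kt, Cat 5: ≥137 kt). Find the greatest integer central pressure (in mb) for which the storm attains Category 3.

Category 3 begins at V = 96 kt.
Required ΔP = (96/6.5)^(1/0.646) = 14.769^1.548 ≈ 64.59 mb.
P_c ≤ 1009 − 64.59 = 944.41, so the highest integer P_c is 944 mb.

944 mb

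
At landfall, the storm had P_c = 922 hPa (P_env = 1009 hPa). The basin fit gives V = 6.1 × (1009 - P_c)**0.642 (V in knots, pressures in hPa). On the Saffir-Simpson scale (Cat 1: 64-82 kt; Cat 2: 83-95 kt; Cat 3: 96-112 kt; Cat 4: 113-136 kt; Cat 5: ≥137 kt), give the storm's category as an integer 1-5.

3

ΔP = 1009 − 922 = 87 hPa.
V ≈ 6.1 × 87^0.642 = 6.1 × 17.59 ≈ 107 kt.
107 kt falls in the Category 3 band.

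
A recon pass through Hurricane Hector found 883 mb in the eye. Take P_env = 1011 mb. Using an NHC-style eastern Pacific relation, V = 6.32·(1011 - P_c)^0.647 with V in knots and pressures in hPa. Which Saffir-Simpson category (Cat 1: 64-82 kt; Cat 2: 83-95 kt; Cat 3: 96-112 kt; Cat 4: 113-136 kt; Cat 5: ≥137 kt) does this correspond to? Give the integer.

5

ΔP = 1011 − 883 = 128 mb.
V ≈ 6.32 × 128^0.647 = 6.32 × 23.09 ≈ 146 kt.
146 kt falls in the Category 5 band.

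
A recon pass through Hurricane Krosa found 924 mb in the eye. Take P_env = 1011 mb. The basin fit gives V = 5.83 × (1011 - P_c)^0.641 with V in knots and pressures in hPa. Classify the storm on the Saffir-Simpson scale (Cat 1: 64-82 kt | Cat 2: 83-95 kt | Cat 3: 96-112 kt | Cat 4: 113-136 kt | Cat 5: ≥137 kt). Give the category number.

3

ΔP = 1011 − 924 = 87 mb.
V ≈ 5.83 × 87^0.641 = 5.83 × 17.51 ≈ 102 kt.
102 kt falls in the Category 3 band.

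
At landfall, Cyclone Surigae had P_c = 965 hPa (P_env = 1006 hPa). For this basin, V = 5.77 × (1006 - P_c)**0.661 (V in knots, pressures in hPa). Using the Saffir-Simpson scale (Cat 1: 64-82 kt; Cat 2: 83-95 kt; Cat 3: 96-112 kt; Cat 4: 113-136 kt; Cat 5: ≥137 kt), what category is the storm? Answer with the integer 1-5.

ΔP = 1006 − 965 = 41 hPa.
V ≈ 5.77 × 41^0.661 = 5.77 × 11.64 ≈ 67 kt.
67 kt falls in the Category 1 band.

1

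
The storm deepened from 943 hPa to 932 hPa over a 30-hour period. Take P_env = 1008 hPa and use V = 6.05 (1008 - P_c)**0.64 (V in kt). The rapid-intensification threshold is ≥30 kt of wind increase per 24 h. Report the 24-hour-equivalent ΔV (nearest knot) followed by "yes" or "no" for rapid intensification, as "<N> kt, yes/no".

7 kt, no

V₁: ΔP = 65, V ≈ 6.05 × 65^0.64 ≈ 87.50 kt.
V₂: ΔP = 76, V ≈ 6.05 × 76^0.64 ≈ 96.71 kt.
ΔV over 30 h = 9.21 kt → 24 h equivalent = 9.21 × 24/30 ≈ 7.37 kt.
7 kt < 30 kt ⇒ not rapid intensification.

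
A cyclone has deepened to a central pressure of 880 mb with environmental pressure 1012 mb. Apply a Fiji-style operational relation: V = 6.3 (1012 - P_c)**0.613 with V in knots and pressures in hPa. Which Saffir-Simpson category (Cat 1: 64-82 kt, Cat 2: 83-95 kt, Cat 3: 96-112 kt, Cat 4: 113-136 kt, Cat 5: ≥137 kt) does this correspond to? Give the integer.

ΔP = 1012 − 880 = 132 mb.
V ≈ 6.3 × 132^0.613 = 6.3 × 19.95 ≈ 126 kt.
126 kt falls in the Category 4 band.

4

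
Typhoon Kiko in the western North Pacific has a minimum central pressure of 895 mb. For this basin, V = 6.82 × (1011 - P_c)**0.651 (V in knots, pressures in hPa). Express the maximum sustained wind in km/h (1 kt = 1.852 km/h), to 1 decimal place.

278.9 km/h

ΔP = 1011 − 895 = 116 mb.
V ≈ 6.82 × 116^0.651 = 6.82 × 22.078 ≈ 150.573 kt.
150.573 × 1.852 ≈ 278.86 km/h → 278.9 km/h.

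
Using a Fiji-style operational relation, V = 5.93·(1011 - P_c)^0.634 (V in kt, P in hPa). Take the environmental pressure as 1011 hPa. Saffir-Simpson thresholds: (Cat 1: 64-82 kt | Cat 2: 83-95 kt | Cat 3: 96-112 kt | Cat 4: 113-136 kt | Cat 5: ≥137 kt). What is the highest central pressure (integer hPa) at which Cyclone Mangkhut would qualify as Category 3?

930 hPa

Category 3 begins at V = 96 kt.
Required ΔP = (96/5.93)^(1/0.634) = 16.189^1.577 ≈ 80.78 hPa.
P_c ≤ 1011 − 80.78 = 930.22, so the highest integer P_c is 930 hPa.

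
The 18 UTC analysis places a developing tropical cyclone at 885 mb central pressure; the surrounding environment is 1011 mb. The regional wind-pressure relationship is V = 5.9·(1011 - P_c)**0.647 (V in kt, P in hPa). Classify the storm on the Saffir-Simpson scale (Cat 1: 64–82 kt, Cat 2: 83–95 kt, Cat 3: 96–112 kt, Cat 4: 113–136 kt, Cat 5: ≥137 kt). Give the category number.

4

ΔP = 1011 − 885 = 126 mb.
V ≈ 5.9 × 126^0.647 = 5.9 × 22.85 ≈ 135 kt.
135 kt falls in the Category 4 band.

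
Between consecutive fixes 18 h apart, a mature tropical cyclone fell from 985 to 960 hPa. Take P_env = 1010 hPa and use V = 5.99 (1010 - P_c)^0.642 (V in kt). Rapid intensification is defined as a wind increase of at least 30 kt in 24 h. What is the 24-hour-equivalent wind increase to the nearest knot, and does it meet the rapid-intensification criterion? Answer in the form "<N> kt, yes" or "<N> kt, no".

V₁: ΔP = 25, V ≈ 5.99 × 25^0.642 ≈ 47.30 kt.
V₂: ΔP = 50, V ≈ 5.99 × 50^0.642 ≈ 73.82 kt.
ΔV over 18 h = 26.52 kt → 24 h equivalent = 26.52 × 24/18 ≈ 35.36 kt.
35 kt ≥ 30 kt ⇒ rapid intensification.

35 kt, yes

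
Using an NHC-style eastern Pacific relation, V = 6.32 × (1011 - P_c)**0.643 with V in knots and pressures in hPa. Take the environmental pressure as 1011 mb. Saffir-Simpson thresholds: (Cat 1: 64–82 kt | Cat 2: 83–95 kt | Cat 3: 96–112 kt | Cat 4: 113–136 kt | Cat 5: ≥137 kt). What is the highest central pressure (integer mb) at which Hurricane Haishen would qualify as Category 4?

Category 4 begins at V = 113 kt.
Required ΔP = (113/6.32)^(1/0.643) = 17.880^1.555 ≈ 88.65 mb.
P_c ≤ 1011 − 88.65 = 922.35, so the highest integer P_c is 922 mb.

922 mb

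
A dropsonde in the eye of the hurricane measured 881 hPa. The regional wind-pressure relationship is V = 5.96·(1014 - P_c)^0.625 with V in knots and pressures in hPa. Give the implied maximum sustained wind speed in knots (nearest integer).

ΔP = 1014 − 881 = 133 hPa.
133^0.625 ≈ 21.252.
V ≈ 5.96 × 21.252 ≈ 126.7 kt.

127 kt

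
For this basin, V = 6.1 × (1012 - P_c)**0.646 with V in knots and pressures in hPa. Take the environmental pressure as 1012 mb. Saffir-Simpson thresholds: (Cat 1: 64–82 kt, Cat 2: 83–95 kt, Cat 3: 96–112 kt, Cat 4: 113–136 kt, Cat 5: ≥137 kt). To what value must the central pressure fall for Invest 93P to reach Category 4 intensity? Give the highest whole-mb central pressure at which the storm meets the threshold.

Category 4 begins at V = 113 kt.
Required ΔP = (113/6.1)^(1/0.646) = 18.525^1.548 ≈ 91.72 mb.
P_c ≤ 1012 − 91.72 = 920.28, so the highest integer P_c is 920 mb.

920 mb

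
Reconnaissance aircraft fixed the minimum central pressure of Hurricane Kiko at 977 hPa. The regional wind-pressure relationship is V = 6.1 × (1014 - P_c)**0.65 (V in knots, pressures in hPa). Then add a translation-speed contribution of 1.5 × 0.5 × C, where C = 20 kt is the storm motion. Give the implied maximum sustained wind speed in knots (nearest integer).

ΔP = 1014 − 977 = 37 hPa.
37^0.65 ≈ 10.455.
V ≈ 6.1 × 10.455 ≈ 63.8 kt.
Translation term: 1.5 × 0.5 × 20 = 15 kt.
Corrected V ≈ 78.8 kt → 79 kt.

79 kt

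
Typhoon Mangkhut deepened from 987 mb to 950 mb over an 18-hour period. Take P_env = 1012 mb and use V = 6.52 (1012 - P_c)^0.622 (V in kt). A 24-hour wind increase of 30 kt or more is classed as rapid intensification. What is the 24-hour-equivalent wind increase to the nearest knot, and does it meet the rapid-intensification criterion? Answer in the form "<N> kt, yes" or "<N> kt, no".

49 kt, yes

V₁: ΔP = 25, V ≈ 6.52 × 25^0.622 ≈ 48.28 kt.
V₂: ΔP = 62, V ≈ 6.52 × 62^0.622 ≈ 84.94 kt.
ΔV over 18 h = 36.66 kt → 24 h equivalent = 36.66 × 24/18 ≈ 48.88 kt.
49 kt ≥ 30 kt ⇒ rapid intensification.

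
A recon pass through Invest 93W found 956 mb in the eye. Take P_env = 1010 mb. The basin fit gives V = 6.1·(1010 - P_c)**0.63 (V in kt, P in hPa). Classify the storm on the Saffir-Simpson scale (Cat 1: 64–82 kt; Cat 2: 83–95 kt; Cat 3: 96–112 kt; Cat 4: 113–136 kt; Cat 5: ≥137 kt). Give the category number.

1

ΔP = 1010 − 956 = 54 mb.
V ≈ 6.1 × 54^0.63 = 6.1 × 12.34 ≈ 75 kt.
75 kt falls in the Category 1 band.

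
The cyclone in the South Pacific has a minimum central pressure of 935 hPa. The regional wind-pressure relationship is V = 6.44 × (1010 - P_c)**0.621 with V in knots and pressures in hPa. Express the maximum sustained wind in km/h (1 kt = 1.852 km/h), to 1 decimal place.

174.2 km/h

ΔP = 1010 − 935 = 75 hPa.
V ≈ 6.44 × 75^0.621 = 6.44 × 14.602 ≈ 94.037 kt.
94.037 × 1.852 ≈ 174.16 km/h → 174.2 km/h.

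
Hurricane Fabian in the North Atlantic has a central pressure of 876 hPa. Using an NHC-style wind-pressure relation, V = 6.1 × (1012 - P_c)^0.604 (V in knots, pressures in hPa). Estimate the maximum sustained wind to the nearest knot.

ΔP = 1012 − 876 = 136 hPa.
136^0.604 ≈ 19.438.
V ≈ 6.1 × 19.438 ≈ 118.6 kt.

119 kt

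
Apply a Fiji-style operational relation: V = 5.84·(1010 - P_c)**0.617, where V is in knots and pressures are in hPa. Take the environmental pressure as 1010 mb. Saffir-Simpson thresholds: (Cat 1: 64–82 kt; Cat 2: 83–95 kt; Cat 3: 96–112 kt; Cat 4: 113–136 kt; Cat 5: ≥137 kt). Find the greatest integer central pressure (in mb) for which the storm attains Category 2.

Category 2 begins at V = 83 kt.
Required ΔP = (83/5.84)^(1/0.617) = 14.212^1.621 ≈ 73.82 mb.
P_c ≤ 1010 − 73.82 = 936.18, so the highest integer P_c is 936 mb.

936 mb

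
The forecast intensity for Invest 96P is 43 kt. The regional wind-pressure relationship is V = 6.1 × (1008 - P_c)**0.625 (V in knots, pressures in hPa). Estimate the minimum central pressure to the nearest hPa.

ΔP = (V / 6.1)^(1/0.625) = (43/6.1)^1.600.
43/6.1 = 7.049; 7.049^1.600 ≈ 22.75 hPa.
P_c = 1008 − 22.75 = 985.25 ≈ 985 hPa.

985 hPa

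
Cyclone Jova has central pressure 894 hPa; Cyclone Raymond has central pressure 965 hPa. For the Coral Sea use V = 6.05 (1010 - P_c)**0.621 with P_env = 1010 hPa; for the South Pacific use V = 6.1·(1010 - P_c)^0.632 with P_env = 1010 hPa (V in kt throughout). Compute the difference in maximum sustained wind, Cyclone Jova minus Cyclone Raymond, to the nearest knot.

48 kt

Cyclone Jova: ΔP = 116; V ≈ 6.05 × 116^0.621 ≈ 115.82 kt.
Cyclone Raymond: ΔP = 45; V ≈ 6.1 × 45^0.632 ≈ 67.63 kt.
Difference ≈ 115.82 − 67.63 = 48.19 → 48 kt.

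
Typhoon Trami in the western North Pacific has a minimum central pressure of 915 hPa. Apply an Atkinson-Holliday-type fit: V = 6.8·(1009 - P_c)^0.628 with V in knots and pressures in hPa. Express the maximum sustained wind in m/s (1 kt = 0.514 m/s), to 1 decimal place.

60.6 m/s

ΔP = 1009 − 915 = 94 hPa.
V ≈ 6.8 × 94^0.628 = 6.8 × 17.343 ≈ 117.932 kt.
117.932 × 0.514 ≈ 60.62 m/s → 60.6 m/s.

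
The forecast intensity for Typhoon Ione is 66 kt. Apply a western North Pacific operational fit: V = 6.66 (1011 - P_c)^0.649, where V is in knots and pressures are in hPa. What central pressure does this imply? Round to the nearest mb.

ΔP = (V / 6.66)^(1/0.649) = (66/6.66)^1.541.
66/6.66 = 9.910; 9.910^1.541 ≈ 34.26 mb.
P_c = 1011 − 34.26 = 976.74 ≈ 977 mb.

977 mb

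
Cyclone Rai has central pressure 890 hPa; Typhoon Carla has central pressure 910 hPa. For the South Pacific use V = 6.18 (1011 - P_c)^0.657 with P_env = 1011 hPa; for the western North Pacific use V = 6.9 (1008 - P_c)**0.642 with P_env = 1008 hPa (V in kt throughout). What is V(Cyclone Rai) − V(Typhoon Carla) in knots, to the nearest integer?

13 kt

Cyclone Rai: ΔP = 121; V ≈ 6.18 × 121^0.657 ≈ 144.34 kt.
Typhoon Carla: ΔP = 98; V ≈ 6.9 × 98^0.642 ≈ 130.98 kt.
Difference ≈ 144.34 − 130.98 = 13.36 → 13 kt.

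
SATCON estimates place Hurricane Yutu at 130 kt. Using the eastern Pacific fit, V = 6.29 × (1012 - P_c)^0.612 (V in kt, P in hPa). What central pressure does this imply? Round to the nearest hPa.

871 hPa

ΔP = (V / 6.29)^(1/0.612) = (130/6.29)^1.634.
130/6.29 = 20.668; 20.668^1.634 ≈ 140.98 hPa.
P_c = 1012 − 140.98 = 871.02 ≈ 871 hPa.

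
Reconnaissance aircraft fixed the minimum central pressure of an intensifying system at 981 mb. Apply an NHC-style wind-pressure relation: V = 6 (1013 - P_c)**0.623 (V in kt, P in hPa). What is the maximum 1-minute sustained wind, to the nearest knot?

52 kt

ΔP = 1013 − 981 = 32 mb.
32^0.623 ≈ 8.664.
V ≈ 6 × 8.664 ≈ 52.0 kt.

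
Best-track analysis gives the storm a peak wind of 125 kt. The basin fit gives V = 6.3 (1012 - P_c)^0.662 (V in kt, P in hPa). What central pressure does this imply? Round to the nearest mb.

ΔP = (V / 6.3)^(1/0.662) = (125/6.3)^1.511.
125/6.3 = 19.841; 19.841^1.511 ≈ 91.22 mb.
P_c = 1012 − 91.22 = 920.78 ≈ 921 mb.

921 mb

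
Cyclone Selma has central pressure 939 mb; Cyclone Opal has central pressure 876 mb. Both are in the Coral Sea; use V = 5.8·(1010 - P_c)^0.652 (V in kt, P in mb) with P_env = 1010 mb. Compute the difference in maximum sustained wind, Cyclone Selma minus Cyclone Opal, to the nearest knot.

-48 kt

Cyclone Selma: ΔP = 71; V ≈ 5.8 × 71^0.652 ≈ 93.42 kt.
Cyclone Opal: ΔP = 134; V ≈ 5.8 × 134^0.652 ≈ 141.35 kt.
Difference ≈ 93.42 − 141.35 = -47.93 → -48 kt.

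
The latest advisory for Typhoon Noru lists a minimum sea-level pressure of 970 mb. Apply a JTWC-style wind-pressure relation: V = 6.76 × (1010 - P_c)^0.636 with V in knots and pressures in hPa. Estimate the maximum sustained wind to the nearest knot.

ΔP = 1010 − 970 = 40 mb.
40^0.636 ≈ 10.445.
V ≈ 6.76 × 10.445 ≈ 70.6 kt.

71 kt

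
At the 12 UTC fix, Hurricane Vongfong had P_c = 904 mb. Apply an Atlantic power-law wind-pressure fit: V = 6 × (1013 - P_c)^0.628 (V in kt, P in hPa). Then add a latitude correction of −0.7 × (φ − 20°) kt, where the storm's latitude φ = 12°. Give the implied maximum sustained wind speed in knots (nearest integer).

120 kt

ΔP = 1013 − 904 = 109 mb.
109^0.628 ≈ 19.033.
V ≈ 6 × 19.033 ≈ 114.2 kt.
Latitude correction: −0.7 × (12 − 20) = 5.6 kt.
Corrected V ≈ 119.8 kt → 120 kt.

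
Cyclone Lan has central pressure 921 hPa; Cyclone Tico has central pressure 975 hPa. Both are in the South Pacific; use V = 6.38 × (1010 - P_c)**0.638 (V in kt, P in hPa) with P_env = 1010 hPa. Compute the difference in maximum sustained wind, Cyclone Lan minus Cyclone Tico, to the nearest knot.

50 kt

Cyclone Lan: ΔP = 89; V ≈ 6.38 × 89^0.638 ≈ 111.82 kt.
Cyclone Tico: ΔP = 35; V ≈ 6.38 × 35^0.638 ≈ 61.65 kt.
Difference ≈ 111.82 − 61.65 = 50.17 → 50 kt.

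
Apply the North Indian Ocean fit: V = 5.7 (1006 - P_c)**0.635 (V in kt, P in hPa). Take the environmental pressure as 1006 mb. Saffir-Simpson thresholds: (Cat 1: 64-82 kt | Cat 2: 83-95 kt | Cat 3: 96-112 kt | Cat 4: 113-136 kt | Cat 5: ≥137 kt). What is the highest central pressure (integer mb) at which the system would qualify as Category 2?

938 mb

Category 2 begins at V = 83 kt.
Required ΔP = (83/5.7)^(1/0.635) = 14.561^1.575 ≈ 67.89 mb.
P_c ≤ 1006 − 67.89 = 938.11, so the highest integer P_c is 938 mb.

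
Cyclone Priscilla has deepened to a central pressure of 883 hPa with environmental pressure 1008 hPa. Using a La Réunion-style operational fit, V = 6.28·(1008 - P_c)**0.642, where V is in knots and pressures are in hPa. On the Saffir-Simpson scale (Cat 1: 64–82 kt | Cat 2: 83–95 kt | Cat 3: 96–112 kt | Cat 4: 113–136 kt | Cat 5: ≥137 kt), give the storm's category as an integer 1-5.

5

ΔP = 1008 − 883 = 125 hPa.
V ≈ 6.28 × 125^0.642 = 6.28 × 22.19 ≈ 139 kt.
139 kt falls in the Category 5 band.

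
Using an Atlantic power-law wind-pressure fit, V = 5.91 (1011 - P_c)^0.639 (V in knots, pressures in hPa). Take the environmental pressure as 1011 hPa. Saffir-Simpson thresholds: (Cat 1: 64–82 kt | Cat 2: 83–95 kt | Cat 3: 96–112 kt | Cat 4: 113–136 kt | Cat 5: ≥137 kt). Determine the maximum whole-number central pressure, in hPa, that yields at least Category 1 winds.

Category 1 begins at V = 64 kt.
Required ΔP = (64/5.91)^(1/0.639) = 10.829^1.565 ≈ 41.60 hPa.
P_c ≤ 1011 − 41.60 = 969.40, so the highest integer P_c is 969 hPa.

969 hPa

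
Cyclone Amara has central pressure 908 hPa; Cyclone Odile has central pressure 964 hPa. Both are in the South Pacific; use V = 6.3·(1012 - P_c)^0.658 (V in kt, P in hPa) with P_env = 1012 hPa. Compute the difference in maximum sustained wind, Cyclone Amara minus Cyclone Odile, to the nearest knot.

Cyclone Amara: ΔP = 104; V ≈ 6.3 × 104^0.658 ≈ 133.83 kt.
Cyclone Odile: ΔP = 48; V ≈ 6.3 × 48^0.658 ≈ 80.46 kt.
Difference ≈ 133.83 − 80.46 = 53.37 → 53 kt.

53 kt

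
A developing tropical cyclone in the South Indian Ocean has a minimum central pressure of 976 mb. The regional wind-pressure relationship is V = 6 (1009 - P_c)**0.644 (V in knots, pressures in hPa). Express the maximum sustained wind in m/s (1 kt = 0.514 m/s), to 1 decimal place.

29.3 m/s

ΔP = 1009 − 976 = 33 mb.
V ≈ 6 × 33^0.644 = 6 × 9.504 ≈ 57.026 kt.
57.026 × 0.514 ≈ 29.31 m/s → 29.3 m/s.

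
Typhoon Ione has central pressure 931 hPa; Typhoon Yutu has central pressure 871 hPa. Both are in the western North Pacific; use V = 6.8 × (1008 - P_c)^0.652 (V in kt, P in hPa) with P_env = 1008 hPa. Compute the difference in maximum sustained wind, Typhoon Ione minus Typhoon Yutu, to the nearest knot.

Typhoon Ione: ΔP = 77; V ≈ 6.8 × 77^0.652 ≈ 115.48 kt.
Typhoon Yutu: ΔP = 137; V ≈ 6.8 × 137^0.652 ≈ 168.13 kt.
Difference ≈ 115.48 − 168.13 = -52.65 → -53 kt.

-53 kt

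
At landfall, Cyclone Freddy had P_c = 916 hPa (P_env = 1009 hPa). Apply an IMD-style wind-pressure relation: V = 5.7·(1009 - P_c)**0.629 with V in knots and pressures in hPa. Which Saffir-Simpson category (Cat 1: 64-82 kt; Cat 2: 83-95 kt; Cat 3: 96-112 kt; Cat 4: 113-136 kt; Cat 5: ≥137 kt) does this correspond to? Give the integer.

3

ΔP = 1009 − 916 = 93 hPa.
V ≈ 5.7 × 93^0.629 = 5.7 × 17.31 ≈ 99 kt.
99 kt falls in the Category 3 band.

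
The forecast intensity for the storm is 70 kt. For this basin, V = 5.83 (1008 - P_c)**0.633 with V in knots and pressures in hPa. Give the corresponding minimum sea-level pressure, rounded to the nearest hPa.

957 hPa

ΔP = (V / 5.83)^(1/0.633) = (70/5.83)^1.580.
70/5.83 = 12.007; 12.007^1.580 ≈ 50.73 hPa.
P_c = 1008 − 50.73 = 957.27 ≈ 957 hPa.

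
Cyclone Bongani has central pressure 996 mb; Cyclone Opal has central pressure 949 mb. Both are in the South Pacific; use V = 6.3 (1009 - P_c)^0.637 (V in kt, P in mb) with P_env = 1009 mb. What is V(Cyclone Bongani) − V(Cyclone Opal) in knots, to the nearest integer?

Cyclone Bongani: ΔP = 13; V ≈ 6.3 × 13^0.637 ≈ 32.28 kt.
Cyclone Opal: ΔP = 60; V ≈ 6.3 × 60^0.637 ≈ 85.51 kt.
Difference ≈ 32.28 − 85.51 = -53.23 → -53 kt.

-53 kt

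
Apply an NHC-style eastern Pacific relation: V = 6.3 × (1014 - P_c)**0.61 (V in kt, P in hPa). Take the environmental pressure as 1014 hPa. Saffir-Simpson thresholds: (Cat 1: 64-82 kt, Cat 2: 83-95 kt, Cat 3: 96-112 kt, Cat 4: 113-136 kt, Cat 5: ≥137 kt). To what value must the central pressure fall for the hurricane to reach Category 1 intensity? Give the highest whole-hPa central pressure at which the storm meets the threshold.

969 hPa

Category 1 begins at V = 64 kt.
Required ΔP = (64/6.3)^(1/0.61) = 10.159^1.639 ≈ 44.73 hPa.
P_c ≤ 1014 − 44.73 = 969.27, so the highest integer P_c is 969 hPa.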